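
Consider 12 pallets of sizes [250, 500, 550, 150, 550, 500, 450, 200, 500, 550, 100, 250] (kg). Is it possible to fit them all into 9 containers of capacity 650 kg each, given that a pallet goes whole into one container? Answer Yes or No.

Yes

A valid assignment using 8 containers:
  container 1: 550 + 100 = 650
  container 2: 550 = 550
  container 3: 550 = 550
  container 4: 500 + 150 = 650
  container 5: 500 = 500
  container 6: 500 = 500
  container 7: 450 + 200 = 650
  container 8: 250 + 250 = 500
That uses only 8 ≤ 9, so 9 containers are enough.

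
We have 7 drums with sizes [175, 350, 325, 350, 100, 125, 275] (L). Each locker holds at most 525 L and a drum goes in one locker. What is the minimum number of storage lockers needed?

4

Total = 350 + 350 + 325 + 275 + 175 + 125 + 100 = 1700 L.
Lower bound: ⌈1700/525⌉ = 4 storage lockers.
A packing using 4 storage lockers:
  locker 1: 350 + 175 = 525
  locker 2: 350 + 125 = 475
  locker 3: 325 + 100 = 425
  locker 4: 275 = 275
This matches the lower bound, so 4 is optimal.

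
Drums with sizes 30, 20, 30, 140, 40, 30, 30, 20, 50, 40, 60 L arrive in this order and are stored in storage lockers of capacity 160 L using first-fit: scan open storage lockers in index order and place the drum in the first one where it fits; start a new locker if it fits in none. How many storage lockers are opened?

4

  30 → locker 1 (new)  [load 30/160]
  20 → locker 1  [load 50/160]
  30 → locker 1  [load 80/160]
  140 → locker 2 (new)  [load 140/160]
  40 → locker 1  [load 120/160]
  30 → locker 1  [load 150/160]
  30 → locker 3 (new)  [load 30/160]
  20 → locker 2  [load 160/160]
  50 → locker 3  [load 80/160]
  40 → locker 3  [load 120/160]
  60 → locker 4 (new)  [load 60/160]
4 storage lockers opened.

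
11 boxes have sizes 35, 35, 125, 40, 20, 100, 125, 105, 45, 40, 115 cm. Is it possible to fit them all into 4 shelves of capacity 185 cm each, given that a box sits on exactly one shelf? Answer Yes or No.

Total = 785 cm; ⌈785/185⌉ = 5.
At least 5 shelves are required, but only 4 are allowed.

No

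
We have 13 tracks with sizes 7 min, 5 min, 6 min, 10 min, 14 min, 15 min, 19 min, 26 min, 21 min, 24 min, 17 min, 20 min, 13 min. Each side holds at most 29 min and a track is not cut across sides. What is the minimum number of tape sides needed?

8

Total = 26 + 24 + 21 + 20 + 19 + 17 + 15 + 14 + 13 + 10 + 7 + 6 + 5 = 197 min.
Lower bound: ⌈197/29⌉ = 7 tape sides.
A packing using 8 tape sides:
  side 1: 26 = 26
  side 2: 24 + 5 = 29
  side 3: 21 + 7 = 28
  side 4: 20 + 6 = 26
  side 5: 19 + 10 = 29
  side 6: 17 = 17
  side 7: 15 + 14 = 29
  side 8: 13 = 13
No arrangement into 7 tape sides stays within capacity, so 8 is optimal.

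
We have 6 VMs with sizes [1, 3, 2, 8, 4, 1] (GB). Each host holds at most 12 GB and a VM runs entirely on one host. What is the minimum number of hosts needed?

2

Total = 8 + 4 + 3 + 2 + 1 + 1 = 19 GB.
Lower bound: ⌈19/12⌉ = 2 hosts.
A packing using 2 hosts:
  host 1: 8 + 4 = 12
  host 2: 3 + 2 + 1 + 1 = 7
This matches the lower bound, so 2 is optimal.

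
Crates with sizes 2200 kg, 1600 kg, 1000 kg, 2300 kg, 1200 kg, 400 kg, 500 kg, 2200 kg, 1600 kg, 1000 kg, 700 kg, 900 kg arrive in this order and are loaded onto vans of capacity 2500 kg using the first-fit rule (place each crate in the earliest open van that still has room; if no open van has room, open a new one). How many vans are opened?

7

  2200 → van 1 (new)  [load 2200/2500]
  1600 → van 2 (new)  [load 1600/2500]
  1000 → van 3 (new)  [load 1000/2500]
  2300 → van 4 (new)  [load 2300/2500]
  1200 → van 3  [load 2200/2500]
  400 → van 2  [load 2000/2500]
  500 → van 2  [load 2500/2500]
  2200 → van 5 (new)  [load 2200/2500]
  1600 → van 6 (new)  [load 1600/2500]
  1000 → van 7 (new)  [load 1000/2500]
  700 → van 6  [load 2300/2500]
  900 → van 7  [load 1900/2500]
7 vans opened.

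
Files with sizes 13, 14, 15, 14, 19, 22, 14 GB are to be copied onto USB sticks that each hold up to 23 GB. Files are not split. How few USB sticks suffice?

7

Total = 22 + 19 + 15 + 14 + 14 + 14 + 13 = 111 GB.
Lower bound: ⌈111/23⌉ = 5 USB sticks.
Also, 7 files each exceed 23/2 GB, and no two of those can share a USB stick, so at least 7 USB sticks are needed.
A packing using 7 USB sticks:
  USB stick 1: 22 = 22
  USB stick 2: 19 = 19
  USB stick 3: 15 = 15
  USB stick 4: 14 = 14
  USB stick 5: 14 = 14
  USB stick 6: 14 = 14
  USB stick 7: 13 = 13
This matches the lower bound, so 7 is optimal.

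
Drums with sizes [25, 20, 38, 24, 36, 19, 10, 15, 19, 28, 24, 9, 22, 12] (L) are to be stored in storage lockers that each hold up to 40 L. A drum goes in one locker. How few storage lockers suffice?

9

Total = 38 + 36 + 28 + 25 + 24 + 24 + 22 + 20 + 19 + 19 + 15 + 12 + 10 + 9 = 301 L.
Lower bound: ⌈301/40⌉ = 8 storage lockers.
A packing using 9 storage lockers:
  locker 1: 38 = 38
  locker 2: 36 = 36
  locker 3: 28 + 12 = 40
  locker 4: 25 + 15 = 40
  locker 5: 24 + 10 = 34
  locker 6: 24 + 9 = 33
  locker 7: 22 = 22
  locker 8: 20 + 19 = 39
  locker 9: 19 = 19
No arrangement into 8 storage lockers stays within capacity, so 9 is optimal.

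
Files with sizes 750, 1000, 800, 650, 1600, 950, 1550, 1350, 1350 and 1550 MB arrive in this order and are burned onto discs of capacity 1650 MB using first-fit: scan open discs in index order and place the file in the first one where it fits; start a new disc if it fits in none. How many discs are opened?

8

  750 → disc 1 (new)  [load 750/1650]
  1000 → disc 2 (new)  [load 1000/1650]
  800 → disc 1  [load 1550/1650]
  650 → disc 2  [load 1650/1650]
  1600 → disc 3 (new)  [load 1600/1650]
  950 → disc 4 (new)  [load 950/1650]
  1550 → disc 5 (new)  [load 1550/1650]
  1350 → disc 6 (new)  [load 1350/1650]
  1350 → disc 7 (new)  [load 1350/1650]
  1550 → disc 8 (new)  [load 1550/1650]
8 discs opened.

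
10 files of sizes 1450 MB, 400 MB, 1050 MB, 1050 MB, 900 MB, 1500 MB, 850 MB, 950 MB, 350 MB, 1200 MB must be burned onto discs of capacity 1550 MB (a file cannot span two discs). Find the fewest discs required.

8

Total = 1500 + 1450 + 1200 + 1050 + 1050 + 950 + 900 + 850 + 400 + 350 = 9700 MB.
Lower bound: ⌈9700/1550⌉ = 7 discs.
Also, 8 files each exceed 775 MB, and no two of those can share a disc, so at least 8 discs are needed.
A packing using 8 discs:
  disc 1: 1500 = 1500
  disc 2: 1450 = 1450
  disc 3: 1200 + 350 = 1550
  disc 4: 1050 + 400 = 1450
  disc 5: 1050 = 1050
  disc 6: 950 = 950
  disc 7: 900 = 900
  disc 8: 850 = 850
This matches the lower bound, so 8 is optimal.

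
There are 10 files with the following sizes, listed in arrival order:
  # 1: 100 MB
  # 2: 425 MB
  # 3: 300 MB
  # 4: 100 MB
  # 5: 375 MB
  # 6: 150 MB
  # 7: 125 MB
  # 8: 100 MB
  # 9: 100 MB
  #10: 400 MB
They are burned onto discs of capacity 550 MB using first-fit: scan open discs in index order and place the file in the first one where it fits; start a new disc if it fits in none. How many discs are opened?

  100 → disc 1 (new)  [load 100/550]
  425 → disc 1  [load 525/550]
  300 → disc 2 (new)  [load 300/550]
  100 → disc 2  [load 400/550]
  375 → disc 3 (new)  [load 375/550]
  150 → disc 2  [load 550/550]
  125 → disc 3  [load 500/550]
  100 → disc 4 (new)  [load 100/550]
  100 → disc 4  [load 200/550]
  400 → disc 5 (new)  [load 400/550]
5 discs opened.

5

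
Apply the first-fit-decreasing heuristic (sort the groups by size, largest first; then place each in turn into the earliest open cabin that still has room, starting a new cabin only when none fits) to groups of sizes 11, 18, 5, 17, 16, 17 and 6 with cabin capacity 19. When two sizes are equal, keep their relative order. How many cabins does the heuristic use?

Sorted descending: 18, 17, 17, 16, 11, 6, 5.
  18 → cabin 1 (new)  [load 18/19]
  17 → cabin 2 (new)  [load 17/19]
  17 → cabin 3 (new)  [load 17/19]
  16 → cabin 4 (new)  [load 16/19]
  11 → cabin 5 (new)  [load 11/19]
  6 → cabin 5  [load 17/19]
  5 → cabin 6 (new)  [load 5/19]
6 cabins opened.

6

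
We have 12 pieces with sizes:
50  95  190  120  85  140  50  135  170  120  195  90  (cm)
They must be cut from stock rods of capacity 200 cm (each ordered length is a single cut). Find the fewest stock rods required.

Total = 195 + 190 + 170 + 140 + 135 + 120 + 120 + 95 + 90 + 85 + 50 + 50 = 1440 cm.
Lower bound: ⌈1440/200⌉ = 8 stock rods.
A packing using 9 stock rods:
  stock rod 1: 195 = 195
  stock rod 2: 190 = 190
  stock rod 3: 170 = 170
  stock rod 4: 140 + 50 = 190
  stock rod 5: 135 + 50 = 185
  stock rod 6: 120 = 120
  stock rod 7: 120 = 120
  stock rod 8: 95 + 90 = 185
  stock rod 9: 85 = 85
No arrangement into 8 stock rods stays within capacity, so 9 is optimal.

9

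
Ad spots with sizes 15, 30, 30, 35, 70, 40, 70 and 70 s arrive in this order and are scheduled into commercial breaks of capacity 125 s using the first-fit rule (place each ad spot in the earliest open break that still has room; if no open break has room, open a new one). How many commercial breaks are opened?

  15 → break 1 (new)  [load 15/125]
  30 → break 1  [load 45/125]
  30 → break 1  [load 75/125]
  35 → break 1  [load 110/125]
  70 → break 2 (new)  [load 70/125]
  40 → break 2  [load 110/125]
  70 → break 3 (new)  [load 70/125]
  70 → break 4 (new)  [load 70/125]
4 commercial breaks opened.

4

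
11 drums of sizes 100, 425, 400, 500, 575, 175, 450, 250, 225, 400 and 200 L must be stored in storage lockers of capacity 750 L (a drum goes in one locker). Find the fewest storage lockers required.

6

Total = 575 + 500 + 450 + 425 + 400 + 400 + 250 + 225 + 200 + 175 + 100 = 3700 L.
Lower bound: ⌈3700/750⌉ = 5 storage lockers.
Also, 6 drums each exceed 375 L, and no two of those can share a locker, so at least 6 storage lockers are needed.
A packing using 6 storage lockers:
  locker 1: 575 + 175 = 750
  locker 2: 500 + 250 = 750
  locker 3: 450 + 225 = 675
  locker 4: 425 + 200 + 100 = 725
  locker 5: 400 = 400
  locker 6: 400 = 400
This matches the lower bound, so 6 is optimal.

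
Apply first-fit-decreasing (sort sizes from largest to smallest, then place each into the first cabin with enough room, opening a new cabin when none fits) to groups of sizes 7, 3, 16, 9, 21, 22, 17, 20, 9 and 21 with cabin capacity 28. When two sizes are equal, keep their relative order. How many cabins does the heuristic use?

6

Sorted descending: 22, 21, 21, 20, 17, 16, 9, 9, 7, 3.
  22 → cabin 1 (new)  [load 22/28]
  21 → cabin 2 (new)  [load 21/28]
  21 → cabin 3 (new)  [load 21/28]
  20 → cabin 4 (new)  [load 20/28]
  17 → cabin 5 (new)  [load 17/28]
  16 → cabin 6 (new)  [load 16/28]
  9 → cabin 5  [load 26/28]
  9 → cabin 6  [load 25/28]
  7 → cabin 2  [load 28/28]
  3 → cabin 1  [load 25/28]
6 cabins opened.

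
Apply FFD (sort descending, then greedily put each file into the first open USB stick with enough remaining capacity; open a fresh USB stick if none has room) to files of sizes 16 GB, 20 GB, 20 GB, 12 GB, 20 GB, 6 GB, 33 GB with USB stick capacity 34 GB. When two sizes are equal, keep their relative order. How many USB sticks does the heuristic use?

5

Sorted descending: 33, 20, 20, 20, 16, 12, 6.
  33 → USB stick 1 (new)  [load 33/34]
  20 → USB stick 2 (new)  [load 20/34]
  20 → USB stick 3 (new)  [load 20/34]
  20 → USB stick 4 (new)  [load 20/34]
  16 → USB stick 5 (new)  [load 16/34]
  12 → USB stick 2  [load 32/34]
  6 → USB stick 3  [load 26/34]
5 USB sticks opened.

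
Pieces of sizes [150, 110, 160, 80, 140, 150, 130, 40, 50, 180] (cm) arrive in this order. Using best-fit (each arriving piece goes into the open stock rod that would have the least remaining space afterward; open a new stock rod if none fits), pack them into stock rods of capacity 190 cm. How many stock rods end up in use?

7

  150 → stock rod 1 (new)  [load 150/190]
  110 → stock rod 2 (new)  [load 110/190]
  160 → stock rod 3 (new)  [load 160/190]
  80 → stock rod 2  [load 190/190]
  140 → stock rod 4 (new)  [load 140/190]
  150 → stock rod 5 (new)  [load 150/190]
  130 → stock rod 6 (new)  [load 130/190]
  40 → stock rod 1  [load 190/190]
  50 → stock rod 4  [load 190/190]
  180 → stock rod 7 (new)  [load 180/190]
7 stock rods opened.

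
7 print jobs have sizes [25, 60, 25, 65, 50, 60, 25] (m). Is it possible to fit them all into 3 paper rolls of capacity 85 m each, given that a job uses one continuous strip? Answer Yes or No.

No

Total = 310 m; ⌈310/85⌉ = 4.
At least 4 paper rolls are required, but only 3 are allowed.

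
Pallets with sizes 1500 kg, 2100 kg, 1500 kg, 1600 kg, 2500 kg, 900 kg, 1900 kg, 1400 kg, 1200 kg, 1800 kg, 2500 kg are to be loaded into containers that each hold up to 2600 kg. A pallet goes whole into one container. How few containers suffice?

9

Total = 2500 + 2500 + 2100 + 1900 + 1800 + 1600 + 1500 + 1500 + 1400 + 1200 + 900 = 18900 kg.
Lower bound: ⌈18900/2600⌉ = 8 containers.
Also, 9 pallets each exceed 1300 kg, and no two of those can share a container, so at least 9 containers are needed.
A packing using 9 containers:
  container 1: 2500 = 2500
  container 2: 2500 = 2500
  container 3: 2100 = 2100
  container 4: 1900 = 1900
  container 5: 1800 = 1800
  container 6: 1600 + 900 = 2500
  container 7: 1500 = 1500
  container 8: 1500 = 1500
  container 9: 1400 + 1200 = 2600
This matches the lower bound, so 9 is optimal.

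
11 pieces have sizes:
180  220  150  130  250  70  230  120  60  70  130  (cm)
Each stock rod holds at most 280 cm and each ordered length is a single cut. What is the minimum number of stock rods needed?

7

Total = 250 + 230 + 220 + 180 + 150 + 130 + 130 + 120 + 70 + 70 + 60 = 1610 cm.
Lower bound: ⌈1610/280⌉ = 6 stock rods.
A packing using 7 stock rods:
  stock rod 1: 250 = 250
  stock rod 2: 230 = 230
  stock rod 3: 220 + 60 = 280
  stock rod 4: 180 + 70 = 250
  stock rod 5: 150 + 130 = 280
  stock rod 6: 130 + 120 = 250
  stock rod 7: 70 = 70
No arrangement into 6 stock rods stays within capacity, so 7 is optimal.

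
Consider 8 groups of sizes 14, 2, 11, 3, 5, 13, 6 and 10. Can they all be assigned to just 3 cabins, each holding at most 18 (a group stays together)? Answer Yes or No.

No

Total = 64; ⌈64/18⌉ = 4.
At least 4 cabins are required, but only 3 are allowed.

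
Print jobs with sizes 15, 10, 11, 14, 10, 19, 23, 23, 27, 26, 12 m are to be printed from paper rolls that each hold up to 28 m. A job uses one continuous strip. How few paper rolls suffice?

8

Total = 27 + 26 + 23 + 23 + 19 + 15 + 14 + 12 + 11 + 10 + 10 = 190 m.
Lower bound: ⌈190/28⌉ = 7 paper rolls.
A packing using 8 paper rolls:
  roll 1: 27 = 27
  roll 2: 26 = 26
  roll 3: 23 = 23
  roll 4: 23 = 23
  roll 5: 19 = 19
  roll 6: 15 + 12 = 27
  roll 7: 14 + 11 = 25
  roll 8: 10 + 10 = 20
No arrangement into 7 paper rolls stays within capacity, so 8 is optimal.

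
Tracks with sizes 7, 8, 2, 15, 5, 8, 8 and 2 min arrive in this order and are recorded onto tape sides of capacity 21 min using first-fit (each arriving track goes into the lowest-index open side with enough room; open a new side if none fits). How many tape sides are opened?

  7 → side 1 (new)  [load 7/21]
  8 → side 1  [load 15/21]
  2 → side 1  [load 17/21]
  15 → side 2 (new)  [load 15/21]
  5 → side 2  [load 20/21]
  8 → side 3 (new)  [load 8/21]
  8 → side 3  [load 16/21]
  2 → side 1  [load 19/21]
3 tape sides opened.

3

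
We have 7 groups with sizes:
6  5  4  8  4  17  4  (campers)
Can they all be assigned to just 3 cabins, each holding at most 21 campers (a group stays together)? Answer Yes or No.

A valid assignment using 3 cabins:
  cabin 1: 17 + 4 = 21
  cabin 2: 8 + 6 + 5 = 19
  cabin 3: 4 + 4 = 8
Every load is within 21 campers, so 3 cabins suffice.

Yes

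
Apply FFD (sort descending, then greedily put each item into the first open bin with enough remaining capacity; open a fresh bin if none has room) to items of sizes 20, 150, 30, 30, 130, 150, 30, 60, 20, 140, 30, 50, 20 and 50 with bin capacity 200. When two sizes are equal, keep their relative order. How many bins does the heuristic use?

5

Sorted descending: 150, 150, 140, 130, 60, 50, 50, 30, 30, 30, 30, 20, 20, 20.
  150 → bin 1 (new)  [load 150/200]
  150 → bin 2 (new)  [load 150/200]
  140 → bin 3 (new)  [load 140/200]
  130 → bin 4 (new)  [load 130/200]
  60 → bin 3  [load 200/200]
  50 → bin 1  [load 200/200]
  50 → bin 2  [load 200/200]
  30 → bin 4  [load 160/200]
  30 → bin 4  [load 190/200]
  30 → bin 5 (new)  [load 30/200]
  30 → bin 5  [load 60/200]
  20 → bin 5  [load 80/200]
  20 → bin 5  [load 100/200]
  20 → bin 5  [load 120/200]
5 bins opened.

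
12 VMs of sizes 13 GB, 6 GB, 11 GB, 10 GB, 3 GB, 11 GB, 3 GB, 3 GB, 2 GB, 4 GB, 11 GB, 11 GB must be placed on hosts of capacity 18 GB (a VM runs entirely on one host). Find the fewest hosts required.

Total = 13 + 11 + 11 + 11 + 11 + 10 + 6 + 4 + 3 + 3 + 3 + 2 = 88 GB.
Lower bound: ⌈88/18⌉ = 5 hosts.
Also, 6 VMs each exceed 9 GB, and no two of those can share a host, so at least 6 hosts are needed.
A packing using 6 hosts:
  host 1: 13 + 4 = 17
  host 2: 11 + 6 = 17
  host 3: 11 + 3 + 3 = 17
  host 4: 11 + 3 + 2 = 16
  host 5: 11 = 11
  host 6: 10 = 10
This matches the lower bound, so 6 is optimal.

6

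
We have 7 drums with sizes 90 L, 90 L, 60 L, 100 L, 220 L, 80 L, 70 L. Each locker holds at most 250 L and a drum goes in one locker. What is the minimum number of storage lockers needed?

Total = 220 + 100 + 90 + 90 + 80 + 70 + 60 = 710 L.
Lower bound: ⌈710/250⌉ = 3 storage lockers.
A packing using 3 storage lockers:
  locker 1: 220 = 220
  locker 2: 100 + 90 + 60 = 250
  locker 3: 90 + 80 + 70 = 240
This matches the lower bound, so 3 is optimal.

3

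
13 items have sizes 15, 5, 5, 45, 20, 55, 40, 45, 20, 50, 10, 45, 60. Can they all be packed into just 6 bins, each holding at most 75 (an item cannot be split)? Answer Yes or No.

Total = 415; ⌈415/75⌉ = 6.
7 items each exceed half the capacity and cannot share a bin, forcing at least 7 bins.
At least 7 bins are required, but only 6 are allowed.

No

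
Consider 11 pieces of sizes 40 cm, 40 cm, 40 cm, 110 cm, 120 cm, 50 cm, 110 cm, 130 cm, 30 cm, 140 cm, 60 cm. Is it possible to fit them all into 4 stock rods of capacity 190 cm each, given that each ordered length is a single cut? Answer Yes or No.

Total = 870 cm; ⌈870/190⌉ = 5.
At least 5 stock rods are required, but only 4 are allowed.

No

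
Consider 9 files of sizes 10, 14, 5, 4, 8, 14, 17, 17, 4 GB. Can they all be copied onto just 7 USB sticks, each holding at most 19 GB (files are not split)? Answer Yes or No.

A valid assignment using 6 USB sticks:
  USB stick 1: 17 = 17
  USB stick 2: 17 = 17
  USB stick 3: 14 + 5 = 19
  USB stick 4: 14 + 4 = 18
  USB stick 5: 10 + 8 = 18
  USB stick 6: 4 = 4
That uses only 6 ≤ 7, so 7 USB sticks are enough.

Yes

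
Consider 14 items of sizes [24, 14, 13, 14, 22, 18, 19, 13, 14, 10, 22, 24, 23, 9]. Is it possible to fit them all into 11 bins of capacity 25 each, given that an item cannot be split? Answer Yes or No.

Total = 239; ⌈239/25⌉ = 10.
12 items each exceed half the capacity and cannot share a bin, forcing at least 12 bins.
At least 12 bins are required, but only 11 are allowed.

No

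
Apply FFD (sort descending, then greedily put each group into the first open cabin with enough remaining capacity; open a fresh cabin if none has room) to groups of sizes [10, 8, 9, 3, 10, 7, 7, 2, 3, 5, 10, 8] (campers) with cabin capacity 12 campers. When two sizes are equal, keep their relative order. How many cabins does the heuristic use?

Sorted descending: 10, 10, 10, 9, 8, 8, 7, 7, 5, 3, 3, 2.
  10 → cabin 1 (new)  [load 10/12]
  10 → cabin 2 (new)  [load 10/12]
  10 → cabin 3 (new)  [load 10/12]
  9 → cabin 4 (new)  [load 9/12]
  8 → cabin 5 (new)  [load 8/12]
  8 → cabin 6 (new)  [load 8/12]
  7 → cabin 7 (new)  [load 7/12]
  7 → cabin 8 (new)  [load 7/12]
  5 → cabin 7  [load 12/12]
  3 → cabin 4  [load 12/12]
  3 → cabin 5  [load 11/12]
  2 → cabin 1  [load 12/12]
8 cabins opened.

8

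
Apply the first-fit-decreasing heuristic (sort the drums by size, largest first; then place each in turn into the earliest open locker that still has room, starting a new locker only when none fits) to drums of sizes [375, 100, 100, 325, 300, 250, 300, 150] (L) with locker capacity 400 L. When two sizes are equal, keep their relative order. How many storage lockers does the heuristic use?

5

Sorted descending: 375, 325, 300, 300, 250, 150, 100, 100.
  375 → locker 1 (new)  [load 375/400]
  325 → locker 2 (new)  [load 325/400]
  300 → locker 3 (new)  [load 300/400]
  300 → locker 4 (new)  [load 300/400]
  250 → locker 5 (new)  [load 250/400]
  150 → locker 5  [load 400/400]
  100 → locker 3  [load 400/400]
  100 → locker 4  [load 400/400]
5 storage lockers opened.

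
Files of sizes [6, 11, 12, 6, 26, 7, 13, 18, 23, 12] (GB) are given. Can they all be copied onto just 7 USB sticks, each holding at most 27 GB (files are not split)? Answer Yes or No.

A valid assignment using 6 USB sticks:
  USB stick 1: 26 = 26
  USB stick 2: 23 = 23
  USB stick 3: 18 + 7 = 25
  USB stick 4: 13 + 12 = 25
  USB stick 5: 12 + 11 = 23
  USB stick 6: 6 + 6 = 12
That uses only 6 ≤ 7, so 7 USB sticks are enough.

Yes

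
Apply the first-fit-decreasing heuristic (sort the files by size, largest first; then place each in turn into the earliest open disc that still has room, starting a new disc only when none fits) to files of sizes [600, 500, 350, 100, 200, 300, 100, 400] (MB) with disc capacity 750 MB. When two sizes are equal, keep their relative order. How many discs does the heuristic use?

Sorted descending: 600, 500, 400, 350, 300, 200, 100, 100.
  600 → disc 1 (new)  [load 600/750]
  500 → disc 2 (new)  [load 500/750]
  400 → disc 3 (new)  [load 400/750]
  350 → disc 3  [load 750/750]
  300 → disc 4 (new)  [load 300/750]
  200 → disc 2  [load 700/750]
  100 → disc 1  [load 700/750]
  100 → disc 4  [load 400/750]
4 discs opened.

4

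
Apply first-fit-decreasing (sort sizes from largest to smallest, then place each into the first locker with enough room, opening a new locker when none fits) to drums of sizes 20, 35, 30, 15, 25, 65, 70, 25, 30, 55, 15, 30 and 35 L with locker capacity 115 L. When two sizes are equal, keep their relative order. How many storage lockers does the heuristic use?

Sorted descending: 70, 65, 55, 35, 35, 30, 30, 30, 25, 25, 20, 15, 15.
  70 → locker 1 (new)  [load 70/115]
  65 → locker 2 (new)  [load 65/115]
  55 → locker 3 (new)  [load 55/115]
  35 → locker 1  [load 105/115]
  35 → locker 2  [load 100/115]
  30 → locker 3  [load 85/115]
  30 → locker 3  [load 115/115]
  30 → locker 4 (new)  [load 30/115]
  25 → locker 4  [load 55/115]
  25 → locker 4  [load 80/115]
  20 → locker 4  [load 100/115]
  15 → locker 2  [load 115/115]
  15 → locker 4  [load 115/115]
4 storage lockers opened.

4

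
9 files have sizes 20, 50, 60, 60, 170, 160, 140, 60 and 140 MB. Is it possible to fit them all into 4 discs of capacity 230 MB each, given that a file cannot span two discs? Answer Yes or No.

A valid assignment using 4 discs:
  disc 1: 170 + 60 = 230
  disc 2: 160 + 60 = 220
  disc 3: 140 + 60 + 20 = 220
  disc 4: 140 + 50 = 190
Every load is within 230 MB, so 4 discs suffice.

Yes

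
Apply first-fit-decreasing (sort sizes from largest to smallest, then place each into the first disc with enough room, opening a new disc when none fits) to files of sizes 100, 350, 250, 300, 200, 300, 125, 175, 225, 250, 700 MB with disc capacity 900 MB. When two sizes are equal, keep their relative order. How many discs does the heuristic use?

4

Sorted descending: 700, 350, 300, 300, 250, 250, 225, 200, 175, 125, 100.
  700 → disc 1 (new)  [load 700/900]
  350 → disc 2 (new)  [load 350/900]
  300 → disc 2  [load 650/900]
  300 → disc 3 (new)  [load 300/900]
  250 → disc 2  [load 900/900]
  250 → disc 3  [load 550/900]
  225 → disc 3  [load 775/900]
  200 → disc 1  [load 900/900]
  175 → disc 4 (new)  [load 175/900]
  125 → disc 3  [load 900/900]
  100 → disc 4  [load 275/900]
4 discs opened.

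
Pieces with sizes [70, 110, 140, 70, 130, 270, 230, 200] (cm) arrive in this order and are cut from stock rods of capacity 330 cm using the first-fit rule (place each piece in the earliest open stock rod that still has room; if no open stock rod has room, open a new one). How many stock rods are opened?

5

  70 → stock rod 1 (new)  [load 70/330]
  110 → stock rod 1  [load 180/330]
  140 → stock rod 1  [load 320/330]
  70 → stock rod 2 (new)  [load 70/330]
  130 → stock rod 2  [load 200/330]
  270 → stock rod 3 (new)  [load 270/330]
  230 → stock rod 4 (new)  [load 230/330]
  200 → stock rod 5 (new)  [load 200/330]
5 stock rods opened.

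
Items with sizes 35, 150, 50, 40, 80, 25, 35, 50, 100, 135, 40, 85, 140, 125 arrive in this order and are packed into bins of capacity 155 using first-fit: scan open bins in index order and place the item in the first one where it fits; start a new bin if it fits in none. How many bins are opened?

8

  35 → bin 1 (new)  [load 35/155]
  150 → bin 2 (new)  [load 150/155]
  50 → bin 1  [load 85/155]
  40 → bin 1  [load 125/155]
  80 → bin 3 (new)  [load 80/155]
  25 → bin 1  [load 150/155]
  35 → bin 3  [load 115/155]
  50 → bin 4 (new)  [load 50/155]
  100 → bin 4  [load 150/155]
  135 → bin 5 (new)  [load 135/155]
  40 → bin 3  [load 155/155]
  85 → bin 6 (new)  [load 85/155]
  140 → bin 7 (new)  [load 140/155]
  125 → bin 8 (new)  [load 125/155]
8 bins opened.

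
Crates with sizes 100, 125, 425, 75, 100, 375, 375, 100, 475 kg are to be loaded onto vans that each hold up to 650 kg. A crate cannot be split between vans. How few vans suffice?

4

Total = 475 + 425 + 375 + 375 + 125 + 100 + 100 + 100 + 75 = 2150 kg.
Lower bound: ⌈2150/650⌉ = 4 vans.
A packing using 4 vans:
  van 1: 475 + 125 = 600
  van 2: 425 + 100 + 100 = 625
  van 3: 375 + 100 + 75 = 550
  van 4: 375 = 375
This matches the lower bound, so 4 is optimal.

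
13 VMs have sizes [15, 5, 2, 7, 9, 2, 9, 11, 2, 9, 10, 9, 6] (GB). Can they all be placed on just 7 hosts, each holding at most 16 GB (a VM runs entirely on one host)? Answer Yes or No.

A valid assignment using 7 hosts:
  host 1: 15 = 15
  host 2: 11 + 5 = 16
  host 3: 10 + 6 = 16
  host 4: 9 + 7 = 16
  host 5: 9 + 2 + 2 + 2 = 15
  host 6: 9 = 9
  host 7: 9 = 9
Every load is within 16 GB, so 7 hosts suffice.

Yes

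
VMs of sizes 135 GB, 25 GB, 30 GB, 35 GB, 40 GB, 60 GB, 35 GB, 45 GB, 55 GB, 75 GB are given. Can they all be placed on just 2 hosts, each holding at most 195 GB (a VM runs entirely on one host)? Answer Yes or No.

No

Total = 535 GB; ⌈535/195⌉ = 3.
At least 3 hosts are required, but only 2 are allowed.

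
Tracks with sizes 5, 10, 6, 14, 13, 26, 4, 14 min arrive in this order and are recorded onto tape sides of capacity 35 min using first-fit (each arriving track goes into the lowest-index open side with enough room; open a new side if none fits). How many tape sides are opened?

  5 → side 1 (new)  [load 5/35]
  10 → side 1  [load 15/35]
  6 → side 1  [load 21/35]
  14 → side 1  [load 35/35]
  13 → side 2 (new)  [load 13/35]
  26 → side 3 (new)  [load 26/35]
  4 → side 2  [load 17/35]
  14 → side 2  [load 31/35]
3 tape sides opened.

3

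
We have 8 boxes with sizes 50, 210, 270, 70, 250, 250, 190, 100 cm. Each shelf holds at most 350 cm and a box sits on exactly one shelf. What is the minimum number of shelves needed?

Total = 270 + 250 + 250 + 210 + 190 + 100 + 70 + 50 = 1390 cm.
Lower bound: ⌈1390/350⌉ = 4 shelves.
Also, 5 boxes each exceed 175 cm, and no two of those can share a shelf, so at least 5 shelves are needed.
A packing using 5 shelves:
  shelf 1: 270 + 70 = 340
  shelf 2: 250 + 100 = 350
  shelf 3: 250 + 50 = 300
  shelf 4: 210 = 210
  shelf 5: 190 = 190
This matches the lower bound, so 5 is optimal.

5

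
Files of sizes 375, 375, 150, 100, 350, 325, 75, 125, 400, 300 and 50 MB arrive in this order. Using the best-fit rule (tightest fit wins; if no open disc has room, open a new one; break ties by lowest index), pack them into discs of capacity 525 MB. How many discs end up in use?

6

  375 → disc 1 (new)  [load 375/525]
  375 → disc 2 (new)  [load 375/525]
  150 → disc 1  [load 525/525]
  100 → disc 2  [load 475/525]
  350 → disc 3 (new)  [load 350/525]
  325 → disc 4 (new)  [load 325/525]
  75 → disc 3  [load 425/525]
  125 → disc 4  [load 450/525]
  400 → disc 5 (new)  [load 400/525]
  300 → disc 6 (new)  [load 300/525]
  50 → disc 2  [load 525/525]
6 discs opened.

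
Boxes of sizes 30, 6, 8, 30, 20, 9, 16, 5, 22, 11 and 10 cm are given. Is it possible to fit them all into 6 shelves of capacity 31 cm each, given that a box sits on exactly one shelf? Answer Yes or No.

Yes

A valid assignment using 6 shelves:
  shelf 1: 30 = 30
  shelf 2: 30 = 30
  shelf 3: 22 + 9 = 31
  shelf 4: 20 + 11 = 31
  shelf 5: 16 + 10 + 5 = 31
  shelf 6: 8 + 6 = 14
Every load is within 31 cm, so 6 shelves suffice.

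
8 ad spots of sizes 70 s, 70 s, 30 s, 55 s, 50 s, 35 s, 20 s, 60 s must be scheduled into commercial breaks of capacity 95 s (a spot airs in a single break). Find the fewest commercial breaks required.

5

Total = 70 + 70 + 60 + 55 + 50 + 35 + 30 + 20 = 390 s.
Lower bound: ⌈390/95⌉ = 5 commercial breaks.
A packing using 5 commercial breaks:
  break 1: 70 + 20 = 90
  break 2: 70 = 70
  break 3: 60 + 35 = 95
  break 4: 55 + 30 = 85
  break 5: 50 = 50
This matches the lower bound, so 5 is optimal.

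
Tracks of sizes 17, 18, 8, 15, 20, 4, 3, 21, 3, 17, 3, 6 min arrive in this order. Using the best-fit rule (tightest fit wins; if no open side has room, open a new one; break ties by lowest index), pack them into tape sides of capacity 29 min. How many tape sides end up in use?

6

  17 → side 1 (new)  [load 17/29]
  18 → side 2 (new)  [load 18/29]
  8 → side 2  [load 26/29]
  15 → side 3 (new)  [load 15/29]
  20 → side 4 (new)  [load 20/29]
  4 → side 4  [load 24/29]
  3 → side 2  [load 29/29]
  21 → side 5 (new)  [load 21/29]
  3 → side 4  [load 27/29]
  17 → side 6 (new)  [load 17/29]
  3 → side 5  [load 24/29]
  6 → side 1  [load 23/29]
6 tape sides opened.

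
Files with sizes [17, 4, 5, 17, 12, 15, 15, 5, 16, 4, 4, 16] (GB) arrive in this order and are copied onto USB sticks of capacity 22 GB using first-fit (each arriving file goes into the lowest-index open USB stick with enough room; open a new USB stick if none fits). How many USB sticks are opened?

  17 → USB stick 1 (new)  [load 17/22]
  4 → USB stick 1  [load 21/22]
  5 → USB stick 2 (new)  [load 5/22]
  17 → USB stick 2  [load 22/22]
  12 → USB stick 3 (new)  [load 12/22]
  15 → USB stick 4 (new)  [load 15/22]
  15 → USB stick 5 (new)  [load 15/22]
  5 → USB stick 3  [load 17/22]
  16 → USB stick 6 (new)  [load 16/22]
  4 → USB stick 3  [load 21/22]
  4 → USB stick 4  [load 19/22]
  16 → USB stick 7 (new)  [load 16/22]
7 USB sticks opened.

7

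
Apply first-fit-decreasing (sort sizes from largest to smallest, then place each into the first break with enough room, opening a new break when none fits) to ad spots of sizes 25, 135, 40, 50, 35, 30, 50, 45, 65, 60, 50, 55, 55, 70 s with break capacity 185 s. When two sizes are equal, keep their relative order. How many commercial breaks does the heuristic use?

5

Sorted descending: 135, 70, 65, 60, 55, 55, 50, 50, 50, 45, 40, 35, 30, 25.
  135 → break 1 (new)  [load 135/185]
  70 → break 2 (new)  [load 70/185]
  65 → break 2  [load 135/185]
  60 → break 3 (new)  [load 60/185]
  55 → break 3  [load 115/185]
  55 → break 3  [load 170/185]
  50 → break 1  [load 185/185]
  50 → break 2  [load 185/185]
  50 → break 4 (new)  [load 50/185]
  45 → break 4  [load 95/185]
  40 → break 4  [load 135/185]
  35 → break 4  [load 170/185]
  30 → break 5 (new)  [load 30/185]
  25 → break 5  [load 55/185]
5 commercial breaks opened.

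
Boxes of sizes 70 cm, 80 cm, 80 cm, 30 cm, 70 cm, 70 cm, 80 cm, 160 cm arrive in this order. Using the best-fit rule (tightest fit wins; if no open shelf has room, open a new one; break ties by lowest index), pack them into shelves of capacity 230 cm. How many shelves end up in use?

4

  70 → shelf 1 (new)  [load 70/230]
  80 → shelf 1  [load 150/230]
  80 → shelf 1  [load 230/230]
  30 → shelf 2 (new)  [load 30/230]
  70 → shelf 2  [load 100/230]
  70 → shelf 2  [load 170/230]
  80 → shelf 3 (new)  [load 80/230]
  160 → shelf 4 (new)  [load 160/230]
4 shelves opened.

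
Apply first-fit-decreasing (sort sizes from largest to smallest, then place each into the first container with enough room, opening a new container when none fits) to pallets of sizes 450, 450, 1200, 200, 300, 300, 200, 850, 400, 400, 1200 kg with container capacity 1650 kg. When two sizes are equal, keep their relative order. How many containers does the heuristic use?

4

Sorted descending: 1200, 1200, 850, 450, 450, 400, 400, 300, 300, 200, 200.
  1200 → container 1 (new)  [load 1200/1650]
  1200 → container 2 (new)  [load 1200/1650]
  850 → container 3 (new)  [load 850/1650]
  450 → container 1  [load 1650/1650]
  450 → container 2  [load 1650/1650]
  400 → container 3  [load 1250/1650]
  400 → container 3  [load 1650/1650]
  300 → container 4 (new)  [load 300/1650]
  300 → container 4  [load 600/1650]
  200 → container 4  [load 800/1650]
  200 → container 4  [load 1000/1650]
4 containers opened.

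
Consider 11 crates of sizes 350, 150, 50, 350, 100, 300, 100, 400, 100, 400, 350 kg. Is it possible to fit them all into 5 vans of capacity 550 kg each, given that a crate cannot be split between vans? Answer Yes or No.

No

Total = 2650 kg; ⌈2650/550⌉ = 5.
6 crates each exceed half the capacity and cannot share a van, forcing at least 6 vans.
At least 6 vans are required, but only 5 are allowed.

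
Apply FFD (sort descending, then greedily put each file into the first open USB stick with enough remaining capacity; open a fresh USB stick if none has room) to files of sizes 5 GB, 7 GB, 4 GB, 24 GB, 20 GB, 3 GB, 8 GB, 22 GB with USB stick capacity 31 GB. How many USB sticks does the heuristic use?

Sorted descending: 24, 22, 20, 8, 7, 5, 4, 3.
  24 → USB stick 1 (new)  [load 24/31]
  22 → USB stick 2 (new)  [load 22/31]
  20 → USB stick 3 (new)  [load 20/31]
  8 → USB stick 2  [load 30/31]
  7 → USB stick 1  [load 31/31]
  5 → USB stick 3  [load 25/31]
  4 → USB stick 3  [load 29/31]
  3 → USB stick 4 (new)  [load 3/31]
4 USB sticks opened.

4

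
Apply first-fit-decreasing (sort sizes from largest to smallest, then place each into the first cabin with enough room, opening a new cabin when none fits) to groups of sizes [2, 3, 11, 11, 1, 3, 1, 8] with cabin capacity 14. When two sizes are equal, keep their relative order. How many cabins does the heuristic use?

3

Sorted descending: 11, 11, 8, 3, 3, 2, 1, 1.
  11 → cabin 1 (new)  [load 11/14]
  11 → cabin 2 (new)  [load 11/14]
  8 → cabin 3 (new)  [load 8/14]
  3 → cabin 1  [load 14/14]
  3 → cabin 2  [load 14/14]
  2 → cabin 3  [load 10/14]
  1 → cabin 3  [load 11/14]
  1 → cabin 3  [load 12/14]
3 cabins opened.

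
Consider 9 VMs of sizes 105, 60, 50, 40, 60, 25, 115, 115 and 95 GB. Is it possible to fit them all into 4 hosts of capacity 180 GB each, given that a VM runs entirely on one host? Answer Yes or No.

Yes

A valid assignment using 4 hosts:
  host 1: 115 + 60 = 175
  host 2: 115 + 60 = 175
  host 3: 105 + 50 + 25 = 180
  host 4: 95 + 40 = 135
Every load is within 180 GB, so 4 hosts suffice.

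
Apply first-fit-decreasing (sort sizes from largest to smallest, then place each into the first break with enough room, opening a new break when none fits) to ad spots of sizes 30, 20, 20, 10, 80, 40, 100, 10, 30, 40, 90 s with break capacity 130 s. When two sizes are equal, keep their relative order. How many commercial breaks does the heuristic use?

Sorted descending: 100, 90, 80, 40, 40, 30, 30, 20, 20, 10, 10.
  100 → break 1 (new)  [load 100/130]
  90 → break 2 (new)  [load 90/130]
  80 → break 3 (new)  [load 80/130]
  40 → break 2  [load 130/130]
  40 → break 3  [load 120/130]
  30 → break 1  [load 130/130]
  30 → break 4 (new)  [load 30/130]
  20 → break 4  [load 50/130]
  20 → break 4  [load 70/130]
  10 → break 3  [load 130/130]
  10 → break 4  [load 80/130]
4 commercial breaks opened.

4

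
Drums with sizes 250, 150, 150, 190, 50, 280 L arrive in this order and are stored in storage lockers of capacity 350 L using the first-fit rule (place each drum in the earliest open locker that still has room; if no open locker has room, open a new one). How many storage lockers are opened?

4

  250 → locker 1 (new)  [load 250/350]
  150 → locker 2 (new)  [load 150/350]
  150 → locker 2  [load 300/350]
  190 → locker 3 (new)  [load 190/350]
  50 → locker 1  [load 300/350]
  280 → locker 4 (new)  [load 280/350]
4 storage lockers opened.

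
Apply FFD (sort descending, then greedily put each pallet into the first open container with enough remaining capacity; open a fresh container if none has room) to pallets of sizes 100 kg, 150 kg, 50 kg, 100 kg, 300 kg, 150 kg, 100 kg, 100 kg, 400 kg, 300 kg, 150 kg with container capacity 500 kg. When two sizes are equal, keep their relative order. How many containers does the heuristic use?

4

Sorted descending: 400, 300, 300, 150, 150, 150, 100, 100, 100, 100, 50.
  400 → container 1 (new)  [load 400/500]
  300 → container 2 (new)  [load 300/500]
  300 → container 3 (new)  [load 300/500]
  150 → container 2  [load 450/500]
  150 → container 3  [load 450/500]
  150 → container 4 (new)  [load 150/500]
  100 → container 1  [load 500/500]
  100 → container 4  [load 250/500]
  100 → container 4  [load 350/500]
  100 → container 4  [load 450/500]
  50 → container 2  [load 500/500]
4 containers opened.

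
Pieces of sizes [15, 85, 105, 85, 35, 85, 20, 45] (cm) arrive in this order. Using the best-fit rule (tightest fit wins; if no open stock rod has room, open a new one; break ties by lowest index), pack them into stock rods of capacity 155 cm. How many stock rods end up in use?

  15 → stock rod 1 (new)  [load 15/155]
  85 → stock rod 1  [load 100/155]
  105 → stock rod 2 (new)  [load 105/155]
  85 → stock rod 3 (new)  [load 85/155]
  35 → stock rod 2  [load 140/155]
  85 → stock rod 4 (new)  [load 85/155]
  20 → stock rod 1  [load 120/155]
  45 → stock rod 3  [load 130/155]
4 stock rods opened.

4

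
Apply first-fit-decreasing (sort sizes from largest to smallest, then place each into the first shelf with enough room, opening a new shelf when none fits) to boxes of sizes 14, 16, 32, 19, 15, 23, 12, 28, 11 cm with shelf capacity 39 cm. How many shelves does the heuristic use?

Sorted descending: 32, 28, 23, 19, 16, 15, 14, 12, 11.
  32 → shelf 1 (new)  [load 32/39]
  28 → shelf 2 (new)  [load 28/39]
  23 → shelf 3 (new)  [load 23/39]
  19 → shelf 4 (new)  [load 19/39]
  16 → shelf 3  [load 39/39]
  15 → shelf 4  [load 34/39]
  14 → shelf 5 (new)  [load 14/39]
  12 → shelf 5  [load 26/39]
  11 → shelf 2  [load 39/39]
5 shelves opened.

5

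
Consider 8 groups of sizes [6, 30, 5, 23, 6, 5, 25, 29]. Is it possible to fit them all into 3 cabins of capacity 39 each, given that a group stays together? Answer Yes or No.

Total = 129; ⌈129/39⌉ = 4.
At least 4 cabins are required, but only 3 are allowed.

No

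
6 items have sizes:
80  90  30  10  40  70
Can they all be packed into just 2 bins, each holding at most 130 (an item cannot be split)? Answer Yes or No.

Total = 320; ⌈320/130⌉ = 3.
At least 3 bins are required, but only 2 are allowed.

No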